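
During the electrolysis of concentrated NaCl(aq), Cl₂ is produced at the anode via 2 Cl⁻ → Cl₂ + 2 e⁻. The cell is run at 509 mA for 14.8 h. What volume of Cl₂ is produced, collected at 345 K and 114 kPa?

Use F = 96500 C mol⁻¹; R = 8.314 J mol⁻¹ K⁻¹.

Q = I·t = 0.5090 A × 53280 s = 27120 C.
n(e⁻) = Q/F = 27120 / 96500 = 0.2810 mol.
2 electrons are transferred per Cl₂ molecule, so n(Cl₂) = 0.2810 / 2 = 0.1405 mol.
V = nRT/P = (0.1405 × 8.314 × 345) / (114 × 10³ Pa) = 0.00354 m³ = 3.54 L.

3.54 L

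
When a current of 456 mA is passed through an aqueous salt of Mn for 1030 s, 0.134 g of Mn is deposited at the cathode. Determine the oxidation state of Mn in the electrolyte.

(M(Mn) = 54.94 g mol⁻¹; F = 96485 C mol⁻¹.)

+2

Q = I·t = 0.4560 A × 1030.0 s = 469.7 C, so n(e⁻) = 469.7/96485 = 0.004868 mol.
n(Mn) deposited = 0.134 / 54.94 = 0.002439 mol.
Electrons per atom = n(e⁻)/n(Mn) = 0.004868 / 0.002439 = 2.00 ≈ 2, so the ion is Mn²⁺.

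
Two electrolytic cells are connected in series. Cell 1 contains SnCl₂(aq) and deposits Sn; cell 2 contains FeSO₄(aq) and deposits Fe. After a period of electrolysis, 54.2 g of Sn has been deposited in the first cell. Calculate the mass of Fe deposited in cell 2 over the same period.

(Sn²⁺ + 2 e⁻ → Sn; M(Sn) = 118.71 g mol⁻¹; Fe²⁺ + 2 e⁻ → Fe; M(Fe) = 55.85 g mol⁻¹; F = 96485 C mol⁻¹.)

25.5 g

n(Sn) = 54.2 / 118.71 = 0.4566 mol.
Since Sn²⁺ + 2 e⁻ → Sn, n(e⁻) passed = 2 × 0.4566 = 0.9131 mol.
Cells in series carry the same charge, so the same 0.9131 mol of electrons passes through cell 2.
Fe²⁺ + 2 e⁻ → Fe, so n(Fe) = 0.9131 / 2 = 0.4566 mol.
m(Fe) = 0.4566 × 55.85 = 25.5 g.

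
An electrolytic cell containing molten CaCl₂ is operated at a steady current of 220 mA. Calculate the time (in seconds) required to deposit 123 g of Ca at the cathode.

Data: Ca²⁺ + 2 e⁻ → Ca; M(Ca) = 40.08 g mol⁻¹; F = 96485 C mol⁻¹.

2.69 × 10⁶ s

n(Ca) = m/M = 123 / 40.08 = 3.069 mol.
Each Ca atom requires 2 electrons, so n(e⁻) = 2 × 3.069 = 6.138 mol.
Q = n(e⁻)·F = 6.138 × 96485 = 592200 C.
t = Q/I = 592200 / 0.2200 A = 2692000 s.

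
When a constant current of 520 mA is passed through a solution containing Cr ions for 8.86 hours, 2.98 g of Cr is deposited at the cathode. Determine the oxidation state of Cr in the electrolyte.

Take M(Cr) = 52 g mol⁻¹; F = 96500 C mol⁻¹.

Q = I·t = 0.5200 A × 31896 s = 16590 C, so n(e⁻) = 16590/96500 = 0.1719 mol.
n(Cr) deposited = 2.98 / 52 = 0.05731 mol.
Electrons per atom = n(e⁻)/n(Cr) = 0.1719 / 0.05731 = 3.00 ≈ 3, so the ion is Cr³⁺.

+3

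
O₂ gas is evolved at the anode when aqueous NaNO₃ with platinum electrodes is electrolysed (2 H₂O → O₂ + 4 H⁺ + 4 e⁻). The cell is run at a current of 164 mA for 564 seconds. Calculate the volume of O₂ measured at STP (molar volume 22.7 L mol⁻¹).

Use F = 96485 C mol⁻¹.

Q = I·t = 0.1640 A × 564.00 s = 92.50 C.
n(e⁻) = Q/F = 92.50 / 96485 = 0.0009587 mol.
4 electrons are transferred per O₂ molecule, so n(O₂) = 0.0009587 / 4 = 0.0002397 mol.
V = n × V_m = 0.0002397 × 22.7 = 0.00544 L.

0.00544 L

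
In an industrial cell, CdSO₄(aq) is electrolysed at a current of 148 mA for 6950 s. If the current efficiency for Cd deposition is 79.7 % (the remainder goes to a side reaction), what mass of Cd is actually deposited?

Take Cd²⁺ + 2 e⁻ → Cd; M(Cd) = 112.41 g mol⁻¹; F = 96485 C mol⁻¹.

Q = I·t = 0.1480 × 6950.0 = 1029 C.
n(e⁻) = 1029/96485 = 0.01066 mol; theoretically n(Cd) = 0.01066/2 = 0.005330 mol, m_theo = 0.5992 g.
At 79.7 % efficiency, m_actual = 0.797 × 0.5992 = 0.478 g.

0.478 g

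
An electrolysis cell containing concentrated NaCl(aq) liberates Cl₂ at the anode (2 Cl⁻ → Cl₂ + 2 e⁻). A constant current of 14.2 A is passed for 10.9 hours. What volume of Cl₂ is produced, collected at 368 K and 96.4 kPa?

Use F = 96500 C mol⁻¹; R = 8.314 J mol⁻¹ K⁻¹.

Q = I·t = 14.20 A × 39240 s = 557200 C.
n(e⁻) = Q/F = 557200 / 96500 = 5.774 mol.
2 electrons are transferred per Cl₂ molecule, so n(Cl₂) = 5.774 / 2 = 2.887 mol.
V = nRT/P = (2.887 × 8.314 × 368) / (96.4 × 10³ Pa) = 0.0916 m³ = 91.6 L.

91.6 L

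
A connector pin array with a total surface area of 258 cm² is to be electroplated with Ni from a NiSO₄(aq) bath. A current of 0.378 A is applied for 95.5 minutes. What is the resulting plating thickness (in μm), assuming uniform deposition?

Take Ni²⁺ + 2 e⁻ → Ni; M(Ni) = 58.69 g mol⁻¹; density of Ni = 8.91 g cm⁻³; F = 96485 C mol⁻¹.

Q = I·t = 0.3780 × 5730.0 = 2166 C; n(e⁻) = 0.02245 mol.
n(Ni) = n(e⁻)/2 = 0.01122 mol, so m = 0.01122 × 58.69 = 0.6588 g.
Volume = m/ρ = 0.6588 / 8.91 = 0.07393 cm³.
Thickness = V/A = 0.07393 / 258 = 2.87 × 10⁻⁴ cm = 2.87 μm.

2.87 μm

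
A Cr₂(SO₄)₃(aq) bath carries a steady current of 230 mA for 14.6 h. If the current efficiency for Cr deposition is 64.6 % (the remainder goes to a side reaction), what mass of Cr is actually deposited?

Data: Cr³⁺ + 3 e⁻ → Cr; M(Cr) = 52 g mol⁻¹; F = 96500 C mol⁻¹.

Q = I·t = 0.2300 × 52560 = 12090 C.
n(e⁻) = 12090/96500 = 0.1253 mol; theoretically n(Cr) = 0.1253/3 = 0.04176 mol, m_theo = 2.171 g.
At 64.6 % efficiency, m_actual = 0.646 × 2.171 = 1.40 g.

1.40 g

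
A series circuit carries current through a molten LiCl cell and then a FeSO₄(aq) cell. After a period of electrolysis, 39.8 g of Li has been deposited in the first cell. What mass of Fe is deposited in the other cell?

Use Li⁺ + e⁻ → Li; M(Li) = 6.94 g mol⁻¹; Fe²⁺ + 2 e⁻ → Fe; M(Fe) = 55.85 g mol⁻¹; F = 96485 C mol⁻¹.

160 g

n(Li) = 39.8 / 6.94 = 5.735 mol.
Since Li⁺ + e⁻ → Li, n(e⁻) passed = 1 × 5.735 = 5.735 mol.
Cells in series carry the same charge, so the same 5.735 mol of electrons passes through cell 2.
Fe²⁺ + 2 e⁻ → Fe, so n(Fe) = 5.735 / 2 = 2.867 mol.
m(Fe) = 2.867 × 55.85 = 160 g.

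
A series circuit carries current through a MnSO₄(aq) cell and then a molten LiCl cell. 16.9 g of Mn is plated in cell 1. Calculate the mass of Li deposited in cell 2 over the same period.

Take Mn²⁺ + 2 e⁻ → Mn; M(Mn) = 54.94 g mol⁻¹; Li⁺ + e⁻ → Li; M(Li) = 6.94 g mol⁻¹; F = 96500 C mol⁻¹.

4.27 g

n(Mn) = 16.9 / 54.94 = 0.3076 mol.
Since Mn²⁺ + 2 e⁻ → Mn, n(e⁻) passed = 2 × 0.3076 = 0.6152 mol.
Cells in series carry the same charge, so the same 0.6152 mol of electrons passes through cell 2.
Li⁺ + e⁻ → Li, so n(Li) = 0.6152 / 1 = 0.6152 mol.
m(Li) = 0.6152 × 6.94 = 4.27 g.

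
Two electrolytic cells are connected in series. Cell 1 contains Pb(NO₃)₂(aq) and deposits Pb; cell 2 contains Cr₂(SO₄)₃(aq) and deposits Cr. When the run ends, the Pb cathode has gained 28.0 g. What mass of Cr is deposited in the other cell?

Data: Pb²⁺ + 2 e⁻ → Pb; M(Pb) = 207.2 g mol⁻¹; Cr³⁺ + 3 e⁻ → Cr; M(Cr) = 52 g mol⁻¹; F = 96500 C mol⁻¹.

n(Pb) = 28.0 / 207.2 = 0.1351 mol.
Since Pb²⁺ + 2 e⁻ → Pb, n(e⁻) passed = 2 × 0.1351 = 0.2703 mol.
Cells in series carry the same charge, so the same 0.2703 mol of electrons passes through cell 2.
Cr³⁺ + 3 e⁻ → Cr, so n(Cr) = 0.2703 / 3 = 0.09009 mol.
m(Cr) = 0.09009 × 52 = 4.68 g.

4.68 g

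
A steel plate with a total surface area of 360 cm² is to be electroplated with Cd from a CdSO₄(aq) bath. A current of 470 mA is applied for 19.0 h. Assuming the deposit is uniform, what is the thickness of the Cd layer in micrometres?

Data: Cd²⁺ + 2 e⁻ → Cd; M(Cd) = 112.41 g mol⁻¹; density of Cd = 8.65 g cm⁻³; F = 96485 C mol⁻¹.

Q = I·t = 0.4700 × 68400 = 32150 C; n(e⁻) = 0.3332 mol.
n(Cd) = n(e⁻)/2 = 0.1666 mol, so m = 0.1666 × 112.41 = 18.73 g.
Volume = m/ρ = 18.73 / 8.65 = 2.165 cm³.
Thickness = V/A = 2.165 / 360 = 0.00601 cm = 60.1 μm.

60.1 μm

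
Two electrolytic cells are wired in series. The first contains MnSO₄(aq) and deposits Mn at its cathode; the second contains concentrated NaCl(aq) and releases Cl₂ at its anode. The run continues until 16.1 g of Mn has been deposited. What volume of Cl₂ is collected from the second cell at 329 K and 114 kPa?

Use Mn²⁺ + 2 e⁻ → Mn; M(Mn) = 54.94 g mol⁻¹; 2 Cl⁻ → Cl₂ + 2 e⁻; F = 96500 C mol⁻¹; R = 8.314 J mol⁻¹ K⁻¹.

7.03 L

n(Mn) = 16.1 / 54.94 = 0.2930 mol, so n(e⁻) = 2 × 0.2930 = 0.5861 mol.
The cells are in series, so the same 0.5861 mol of electrons passes through the second cell.
2 Cl⁻ → Cl₂ + 2 e⁻ — 2 mol e⁻ per mol Cl₂, so n(Cl₂) = 0.5861/2 = 0.2930 mol.
V = nRT/P = (0.2930 × 8.314 × 329) / (114 × 10³) = 0.00703 m³ = 7.03 L.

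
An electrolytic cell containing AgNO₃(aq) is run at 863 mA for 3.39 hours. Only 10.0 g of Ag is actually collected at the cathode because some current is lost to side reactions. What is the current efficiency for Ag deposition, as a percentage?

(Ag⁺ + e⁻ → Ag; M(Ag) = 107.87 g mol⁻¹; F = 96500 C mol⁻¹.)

Q = I·t = 0.8630 × 12204 = 10530 C; n(e⁻) = 10530/96500 = 0.1091 mol.
Theoretical n(Ag) = n(e⁻)/1 = 0.1091 mol, i.e. m_theo = 0.1091 × 107.87 = 11.77 g.
Efficiency = m_actual / m_theo = 10.0 / 11.77 = 84.9 %.

84.9 %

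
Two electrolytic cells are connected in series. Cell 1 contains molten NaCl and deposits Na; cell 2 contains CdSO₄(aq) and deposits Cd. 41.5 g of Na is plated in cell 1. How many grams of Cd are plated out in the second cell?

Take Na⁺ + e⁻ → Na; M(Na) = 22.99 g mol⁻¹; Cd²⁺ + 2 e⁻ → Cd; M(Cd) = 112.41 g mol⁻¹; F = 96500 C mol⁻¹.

n(Na) = 41.5 / 22.99 = 1.805 mol.
Since Na⁺ + e⁻ → Na, n(e⁻) passed = 1 × 1.805 = 1.805 mol.
Cells in series carry the same charge, so the same 1.805 mol of electrons passes through cell 2.
Cd²⁺ + 2 e⁻ → Cd, so n(Cd) = 1.805 / 2 = 0.9026 mol.
m(Cd) = 0.9026 × 112.41 = 101 g.

101 g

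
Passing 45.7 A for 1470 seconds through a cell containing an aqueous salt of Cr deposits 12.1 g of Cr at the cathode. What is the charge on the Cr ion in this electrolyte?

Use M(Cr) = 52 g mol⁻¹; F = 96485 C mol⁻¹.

Q = I·t = 45.70 A × 1470.0 s = 67180 C, so n(e⁻) = 67180/96485 = 0.6963 mol.
n(Cr) deposited = 12.1 / 52 = 0.2327 mol.
Electrons per atom = n(e⁻)/n(Cr) = 0.6963 / 0.2327 = 2.99 ≈ 3, so the ion is Cr³⁺.

+3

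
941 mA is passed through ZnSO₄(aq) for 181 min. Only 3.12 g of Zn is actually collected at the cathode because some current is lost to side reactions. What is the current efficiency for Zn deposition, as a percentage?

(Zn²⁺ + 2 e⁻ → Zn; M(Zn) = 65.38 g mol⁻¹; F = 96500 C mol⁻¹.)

Q = I·t = 0.9410 × 10860 = 10220 C; n(e⁻) = 10220/96500 = 0.1059 mol.
Theoretical n(Zn) = n(e⁻)/2 = 0.05295 mol, i.e. m_theo = 0.05295 × 65.38 = 3.462 g.
Efficiency = m_actual / m_theo = 3.12 / 3.462 = 90.1 %.

90.1 %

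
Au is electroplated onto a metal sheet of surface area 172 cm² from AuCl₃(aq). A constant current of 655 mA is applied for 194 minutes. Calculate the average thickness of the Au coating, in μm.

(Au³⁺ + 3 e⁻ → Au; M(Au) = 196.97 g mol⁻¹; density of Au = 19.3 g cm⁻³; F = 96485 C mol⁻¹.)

Q = I·t = 0.6550 × 11640 = 7624 C; n(e⁻) = 0.07902 mol.
n(Au) = n(e⁻)/3 = 0.02634 mol, so m = 0.02634 × 196.97 = 5.188 g.
Volume = m/ρ = 5.188 / 19.3 = 0.2688 cm³.
Thickness = V/A = 0.2688 / 172 = 0.00156 cm = 15.6 μm.

15.6 μm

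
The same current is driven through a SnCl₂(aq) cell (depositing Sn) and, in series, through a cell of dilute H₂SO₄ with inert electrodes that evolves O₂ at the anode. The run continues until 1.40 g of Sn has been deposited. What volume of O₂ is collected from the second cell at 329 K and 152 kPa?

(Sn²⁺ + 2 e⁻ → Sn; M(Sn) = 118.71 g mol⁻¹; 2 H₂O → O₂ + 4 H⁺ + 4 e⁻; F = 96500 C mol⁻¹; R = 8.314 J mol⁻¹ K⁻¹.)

0.106 L

n(Sn) = 1.40 / 118.71 = 0.01179 mol, so n(e⁻) = 2 × 0.01179 = 0.02359 mol.
The cells are in series, so the same 0.02359 mol of electrons passes through the second cell.
2 H₂O → O₂ + 4 H⁺ + 4 e⁻ — 4 mol e⁻ per mol O₂, so n(O₂) = 0.02359/4 = 0.005897 mol.
V = nRT/P = (0.005897 × 8.314 × 329) / (152 × 10³) = 1.06 × 10⁻⁴ m³ = 0.106 L.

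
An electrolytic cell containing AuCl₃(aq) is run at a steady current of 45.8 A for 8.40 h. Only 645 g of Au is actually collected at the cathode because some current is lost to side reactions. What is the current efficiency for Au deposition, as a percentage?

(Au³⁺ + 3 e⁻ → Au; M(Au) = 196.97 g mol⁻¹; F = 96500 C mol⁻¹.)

Q = I·t = 45.80 × 30240 = 1385000 C; n(e⁻) = 1385000/96500 = 14.35 mol.
Theoretical n(Au) = n(e⁻)/3 = 4.784 mol, i.e. m_theo = 4.784 × 196.97 = 942.3 g.
Efficiency = m_actual / m_theo = 645 / 942.3 = 68.4 %.

68.4 %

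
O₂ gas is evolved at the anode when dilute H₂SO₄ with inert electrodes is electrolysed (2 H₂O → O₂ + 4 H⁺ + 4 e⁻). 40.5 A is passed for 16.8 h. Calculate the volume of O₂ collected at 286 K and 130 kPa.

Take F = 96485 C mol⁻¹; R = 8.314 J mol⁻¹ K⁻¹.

Q = I·t = 40.50 A × 60480 s = 2449000 C.
n(e⁻) = Q/F = 2449000 / 96485 = 25.39 mol.
4 electrons are transferred per O₂ molecule, so n(O₂) = 25.39 / 4 = 6.347 mol.
V = nRT/P = (6.347 × 8.314 × 286) / (130 × 10³ Pa) = 0.116 m³ = 116 L.

116 L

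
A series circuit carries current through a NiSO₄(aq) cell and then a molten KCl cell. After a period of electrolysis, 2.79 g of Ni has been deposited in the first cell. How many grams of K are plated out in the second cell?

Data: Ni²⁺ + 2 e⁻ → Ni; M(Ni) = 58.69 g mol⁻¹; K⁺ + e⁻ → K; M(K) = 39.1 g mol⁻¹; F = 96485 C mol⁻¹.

3.72 g

n(Ni) = 2.79 / 58.69 = 0.04754 mol.
Since Ni²⁺ + 2 e⁻ → Ni, n(e⁻) passed = 2 × 0.04754 = 0.09508 mol.
Cells in series carry the same charge, so the same 0.09508 mol of electrons passes through cell 2.
K⁺ + e⁻ → K, so n(K) = 0.09508 / 1 = 0.09508 mol.
m(K) = 0.09508 × 39.1 = 3.72 g.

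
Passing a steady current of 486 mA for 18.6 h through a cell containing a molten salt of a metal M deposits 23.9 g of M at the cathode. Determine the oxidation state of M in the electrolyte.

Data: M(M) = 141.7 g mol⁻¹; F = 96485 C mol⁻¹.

Q = I·t = 0.4860 A × 66960 s = 32540 C, so n(e⁻) = 32540/96485 = 0.3373 mol.
n(M) deposited = 23.9 / 141.7 = 0.1687 mol.
Electrons per atom = n(e⁻)/n(M) = 0.3373 / 0.1687 = 2.00 ≈ 2, so the ion is M²⁺.

+2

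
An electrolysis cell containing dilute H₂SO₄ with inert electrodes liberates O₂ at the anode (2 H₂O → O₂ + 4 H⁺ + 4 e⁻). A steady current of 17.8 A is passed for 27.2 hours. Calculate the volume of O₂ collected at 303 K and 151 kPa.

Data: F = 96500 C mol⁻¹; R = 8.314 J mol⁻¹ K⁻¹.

75.3 L

Q = I·t = 17.80 A × 97920 s = 1743000 C.
n(e⁻) = Q/F = 1743000 / 96500 = 18.06 mol.
4 electrons are transferred per O₂ molecule, so n(O₂) = 18.06 / 4 = 4.515 mol.
V = nRT/P = (4.515 × 8.314 × 303) / (151 × 10³ Pa) = 0.0753 m³ = 75.3 L.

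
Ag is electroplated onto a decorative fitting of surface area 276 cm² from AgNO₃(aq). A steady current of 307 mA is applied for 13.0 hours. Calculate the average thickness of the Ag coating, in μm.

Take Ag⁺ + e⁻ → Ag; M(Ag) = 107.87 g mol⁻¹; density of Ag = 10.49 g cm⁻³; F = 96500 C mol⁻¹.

Q = I·t = 0.3070 × 46800 = 14370 C; n(e⁻) = 0.1489 mol.
n(Ag) = n(e⁻)/1 = 0.1489 mol, so m = 0.1489 × 107.87 = 16.06 g.
Volume = m/ρ = 16.06 / 10.49 = 1.531 cm³.
Thickness = V/A = 1.531 / 276 = 0.00555 cm = 55.5 μm.

55.5 μm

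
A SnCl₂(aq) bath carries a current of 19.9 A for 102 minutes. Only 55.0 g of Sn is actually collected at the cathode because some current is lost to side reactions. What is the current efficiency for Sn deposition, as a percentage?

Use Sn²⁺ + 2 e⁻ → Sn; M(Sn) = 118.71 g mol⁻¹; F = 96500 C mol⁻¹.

Q = I·t = 19.90 × 6120.0 = 121800 C; n(e⁻) = 121800/96500 = 1.262 mol.
Theoretical n(Sn) = n(e⁻)/2 = 0.6310 mol, i.e. m_theo = 0.6310 × 118.71 = 74.91 g.
Efficiency = m_actual / m_theo = 55.0 / 74.91 = 73.4 %.

73.4 %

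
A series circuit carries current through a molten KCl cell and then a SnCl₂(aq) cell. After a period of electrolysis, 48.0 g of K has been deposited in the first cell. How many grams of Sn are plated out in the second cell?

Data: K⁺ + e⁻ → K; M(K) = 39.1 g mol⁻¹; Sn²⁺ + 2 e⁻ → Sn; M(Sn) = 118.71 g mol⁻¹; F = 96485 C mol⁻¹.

72.9 g

n(K) = 48.0 / 39.1 = 1.228 mol.
Since K⁺ + e⁻ → K, n(e⁻) passed = 1 × 1.228 = 1.228 mol.
Cells in series carry the same charge, so the same 1.228 mol of electrons passes through cell 2.
Sn²⁺ + 2 e⁻ → Sn, so n(Sn) = 1.228 / 2 = 0.6138 mol.
m(Sn) = 0.6138 × 118.71 = 72.9 g.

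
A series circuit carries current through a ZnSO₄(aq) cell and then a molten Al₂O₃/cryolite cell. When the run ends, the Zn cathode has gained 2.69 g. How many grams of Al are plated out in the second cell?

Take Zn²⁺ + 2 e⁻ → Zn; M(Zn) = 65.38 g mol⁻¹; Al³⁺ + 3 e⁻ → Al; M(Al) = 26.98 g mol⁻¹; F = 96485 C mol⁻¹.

0.740 g

n(Zn) = 2.69 / 65.38 = 0.04114 mol.
Since Zn²⁺ + 2 e⁻ → Zn, n(e⁻) passed = 2 × 0.04114 = 0.08229 mol.
Cells in series carry the same charge, so the same 0.08229 mol of electrons passes through cell 2.
Al³⁺ + 3 e⁻ → Al, so n(Al) = 0.08229 / 3 = 0.02743 mol.
m(Al) = 0.02743 × 26.98 = 0.740 g.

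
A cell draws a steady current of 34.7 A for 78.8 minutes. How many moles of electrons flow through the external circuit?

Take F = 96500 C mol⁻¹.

1.70 mol

Q = I·t = 34.70 A × 4728.0 s = 164100 C.
n(e⁻) = Q/F = 164100 / 96500 = 1.70 mol.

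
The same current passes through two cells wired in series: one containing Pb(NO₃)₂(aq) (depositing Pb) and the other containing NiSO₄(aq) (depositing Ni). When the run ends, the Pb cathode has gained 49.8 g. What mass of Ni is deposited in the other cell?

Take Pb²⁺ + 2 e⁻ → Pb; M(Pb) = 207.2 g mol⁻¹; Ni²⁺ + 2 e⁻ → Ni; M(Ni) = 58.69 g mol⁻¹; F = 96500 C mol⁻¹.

n(Pb) = 49.8 / 207.2 = 0.2403 mol.
Since Pb²⁺ + 2 e⁻ → Pb, n(e⁻) passed = 2 × 0.2403 = 0.4807 mol.
Cells in series carry the same charge, so the same 0.4807 mol of electrons passes through cell 2.
Ni²⁺ + 2 e⁻ → Ni, so n(Ni) = 0.4807 / 2 = 0.2403 mol.
m(Ni) = 0.2403 × 58.69 = 14.1 g.

14.1 g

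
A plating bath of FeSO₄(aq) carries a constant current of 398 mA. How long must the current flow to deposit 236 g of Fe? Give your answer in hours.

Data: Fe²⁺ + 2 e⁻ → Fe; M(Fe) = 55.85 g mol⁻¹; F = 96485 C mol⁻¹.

569 h

n(Fe) = m/M = 236 / 55.85 = 4.226 mol.
Each Fe atom requires 2 electrons, so n(e⁻) = 2 × 4.226 = 8.451 mol.
Q = n(e⁻)·F = 8.451 × 96485 = 815400 C.
t = Q/I = 815400 / 0.3980 A = 2049000 s = 569 h.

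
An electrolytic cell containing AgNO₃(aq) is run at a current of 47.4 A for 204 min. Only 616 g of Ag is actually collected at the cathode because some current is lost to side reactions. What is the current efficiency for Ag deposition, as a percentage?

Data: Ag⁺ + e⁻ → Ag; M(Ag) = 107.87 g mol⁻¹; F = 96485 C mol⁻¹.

95.0 %

Q = I·t = 47.40 × 12240 = 580200 C; n(e⁻) = 580200/96485 = 6.013 mol.
Theoretical n(Ag) = n(e⁻)/1 = 6.013 mol, i.e. m_theo = 6.013 × 107.87 = 648.6 g.
Efficiency = m_actual / m_theo = 616 / 648.6 = 95.0 %.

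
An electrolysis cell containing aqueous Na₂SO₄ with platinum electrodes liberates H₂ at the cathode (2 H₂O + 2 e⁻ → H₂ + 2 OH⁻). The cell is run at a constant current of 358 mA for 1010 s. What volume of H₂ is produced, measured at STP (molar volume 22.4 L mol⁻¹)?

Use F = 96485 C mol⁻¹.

Q = I·t = 0.3580 A × 1010.0 s = 361.6 C.
n(e⁻) = Q/F = 361.6 / 96485 = 0.003748 mol.
2 electrons are transferred per H₂ molecule, so n(H₂) = 0.003748 / 2 = 0.001874 mol.
V = n × V_m = 0.001874 × 22.4 = 0.0420 L.

0.0420 L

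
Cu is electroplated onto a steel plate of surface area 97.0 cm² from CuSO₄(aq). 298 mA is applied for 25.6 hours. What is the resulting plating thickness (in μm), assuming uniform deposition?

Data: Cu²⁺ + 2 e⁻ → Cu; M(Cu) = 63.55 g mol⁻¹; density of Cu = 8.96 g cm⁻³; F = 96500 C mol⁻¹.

104 μm

Q = I·t = 0.2980 × 92160 = 27460 C; n(e⁻) = 0.2846 mol.
n(Cu) = n(e⁻)/2 = 0.1423 mol, so m = 0.1423 × 63.55 = 9.043 g.
Volume = m/ρ = 9.043 / 8.96 = 1.009 cm³.
Thickness = V/A = 1.009 / 97.0 = 0.0104 cm = 104 μm.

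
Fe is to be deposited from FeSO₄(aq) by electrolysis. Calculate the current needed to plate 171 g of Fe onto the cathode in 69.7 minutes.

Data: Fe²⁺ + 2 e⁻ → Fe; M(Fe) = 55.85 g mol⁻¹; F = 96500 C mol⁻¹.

n(Fe) = 171 / 55.85 = 3.062 mol.
n(e⁻) = 2 × 3.062 = 6.124 mol.
Q = n(e⁻)·F = 6.124 × 96500 = 590900 C.
I = Q/t = 590900 / 4182.0 s = 141 A.

141 A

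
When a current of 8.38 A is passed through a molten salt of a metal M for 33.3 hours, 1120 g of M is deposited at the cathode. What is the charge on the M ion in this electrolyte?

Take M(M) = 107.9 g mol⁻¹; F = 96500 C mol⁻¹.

Q = I·t = 8.380 A × 119880 s = 1005000 C, so n(e⁻) = 1005000/96500 = 10.41 mol.
n(M) deposited = 1120 / 107.9 = 10.38 mol.
Electrons per atom = n(e⁻)/n(M) = 10.41 / 10.38 = 1.00 ≈ 1, so the ion is M⁺.

+1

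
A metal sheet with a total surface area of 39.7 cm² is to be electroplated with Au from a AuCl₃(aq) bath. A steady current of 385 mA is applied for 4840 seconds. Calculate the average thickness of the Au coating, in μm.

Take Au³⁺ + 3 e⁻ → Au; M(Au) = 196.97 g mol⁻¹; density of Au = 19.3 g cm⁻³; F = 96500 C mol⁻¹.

Q = I·t = 0.3850 × 4840.0 = 1863 C; n(e⁻) = 0.01931 mol.
n(Au) = n(e⁻)/3 = 0.006437 mol, so m = 0.006437 × 196.97 = 1.268 g.
Volume = m/ρ = 1.268 / 19.3 = 0.06569 cm³.
Thickness = V/A = 0.06569 / 39.7 = 0.00165 cm = 16.5 μm.

16.5 μm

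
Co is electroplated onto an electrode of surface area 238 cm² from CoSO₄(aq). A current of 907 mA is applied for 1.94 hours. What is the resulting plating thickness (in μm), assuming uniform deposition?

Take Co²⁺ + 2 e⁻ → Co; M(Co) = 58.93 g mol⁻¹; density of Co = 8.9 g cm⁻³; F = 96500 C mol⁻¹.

Q = I·t = 0.9070 × 6984.0 = 6334 C; n(e⁻) = 0.06564 mol.
n(Co) = n(e⁻)/2 = 0.03282 mol, so m = 0.03282 × 58.93 = 1.934 g.
Volume = m/ρ = 1.934 / 8.9 = 0.2173 cm³.
Thickness = V/A = 0.2173 / 238 = 9.13 × 10⁻⁴ cm = 9.13 μm.

9.13 μm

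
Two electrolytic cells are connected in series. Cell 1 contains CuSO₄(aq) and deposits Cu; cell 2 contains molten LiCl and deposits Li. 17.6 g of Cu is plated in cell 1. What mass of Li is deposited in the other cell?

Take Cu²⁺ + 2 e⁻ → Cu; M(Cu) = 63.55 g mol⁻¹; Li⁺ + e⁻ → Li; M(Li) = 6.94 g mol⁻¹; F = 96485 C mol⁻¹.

3.84 g

n(Cu) = 17.6 / 63.55 = 0.2769 mol.
Since Cu²⁺ + 2 e⁻ → Cu, n(e⁻) passed = 2 × 0.2769 = 0.5539 mol.
Cells in series carry the same charge, so the same 0.5539 mol of electrons passes through cell 2.
Li⁺ + e⁻ → Li, so n(Li) = 0.5539 / 1 = 0.5539 mol.
m(Li) = 0.5539 × 6.94 = 3.84 g.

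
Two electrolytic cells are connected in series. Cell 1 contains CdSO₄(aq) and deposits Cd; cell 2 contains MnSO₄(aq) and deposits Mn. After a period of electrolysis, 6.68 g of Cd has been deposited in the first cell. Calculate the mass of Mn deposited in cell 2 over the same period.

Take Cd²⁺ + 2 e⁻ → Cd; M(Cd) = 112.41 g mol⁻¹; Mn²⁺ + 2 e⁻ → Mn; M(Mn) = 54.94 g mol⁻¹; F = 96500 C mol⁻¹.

n(Cd) = 6.68 / 112.41 = 0.05943 mol.
Since Cd²⁺ + 2 e⁻ → Cd, n(e⁻) passed = 2 × 0.05943 = 0.1189 mol.
Cells in series carry the same charge, so the same 0.1189 mol of electrons passes through cell 2.
Mn²⁺ + 2 e⁻ → Mn, so n(Mn) = 0.1189 / 2 = 0.05943 mol.
m(Mn) = 0.05943 × 54.94 = 3.26 g.

3.26 g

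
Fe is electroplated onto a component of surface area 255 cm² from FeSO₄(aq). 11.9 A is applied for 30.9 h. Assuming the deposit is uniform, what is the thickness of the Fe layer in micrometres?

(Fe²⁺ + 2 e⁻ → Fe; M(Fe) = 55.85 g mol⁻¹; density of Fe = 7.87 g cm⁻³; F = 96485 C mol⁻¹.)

Q = I·t = 11.90 × 111240 = 1324000 C; n(e⁻) = 13.72 mol.
n(Fe) = n(e⁻)/2 = 6.860 mol, so m = 6.860 × 55.85 = 383.1 g.
Volume = m/ρ = 383.1 / 7.87 = 48.68 cm³.
Thickness = V/A = 48.68 / 255 = 0.191 cm = 1910 μm.

1910 μm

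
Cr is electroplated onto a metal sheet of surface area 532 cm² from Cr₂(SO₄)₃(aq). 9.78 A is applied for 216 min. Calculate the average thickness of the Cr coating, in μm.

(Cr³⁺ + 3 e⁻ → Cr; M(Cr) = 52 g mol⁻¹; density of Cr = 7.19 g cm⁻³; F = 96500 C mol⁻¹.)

59.5 μm

Q = I·t = 9.780 × 12960 = 126700 C; n(e⁻) = 1.313 mol.
n(Cr) = n(e⁻)/3 = 0.4378 mol, so m = 0.4378 × 52 = 22.77 g.
Volume = m/ρ = 22.77 / 7.19 = 3.166 cm³.
Thickness = V/A = 3.166 / 532 = 0.00595 cm = 59.5 μm.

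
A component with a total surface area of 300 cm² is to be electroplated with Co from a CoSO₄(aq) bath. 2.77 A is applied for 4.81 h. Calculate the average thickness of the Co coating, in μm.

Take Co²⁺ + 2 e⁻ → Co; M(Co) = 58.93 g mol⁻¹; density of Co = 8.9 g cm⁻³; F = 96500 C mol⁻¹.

54.9 μm

Q = I·t = 2.770 × 17316 = 47970 C; n(e⁻) = 0.4970 mol.
n(Co) = n(e⁻)/2 = 0.2485 mol, so m = 0.2485 × 58.93 = 14.65 g.
Volume = m/ρ = 14.65 / 8.9 = 1.646 cm³.
Thickness = V/A = 1.646 / 300 = 0.00549 cm = 54.9 μm.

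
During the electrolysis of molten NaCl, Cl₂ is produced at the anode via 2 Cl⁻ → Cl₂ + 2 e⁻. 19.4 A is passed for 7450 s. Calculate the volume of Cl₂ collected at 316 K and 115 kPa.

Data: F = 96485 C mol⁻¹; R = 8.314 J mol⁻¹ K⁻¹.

17.1 L

Q = I·t = 19.40 A × 7450.0 s = 144500 C.
n(e⁻) = Q/F = 144500 / 96485 = 1.498 mol.
2 electrons are transferred per Cl₂ molecule, so n(Cl₂) = 1.498 / 2 = 0.7490 mol.
V = nRT/P = (0.7490 × 8.314 × 316) / (115 × 10³ Pa) = 0.0171 m³ = 17.1 L.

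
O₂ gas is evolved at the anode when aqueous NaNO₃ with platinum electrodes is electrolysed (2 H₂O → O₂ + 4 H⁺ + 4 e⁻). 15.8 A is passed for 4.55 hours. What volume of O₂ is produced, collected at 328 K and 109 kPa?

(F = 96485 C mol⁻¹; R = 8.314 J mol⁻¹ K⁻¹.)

Q = I·t = 15.80 A × 16380 s = 258800 C.
n(e⁻) = Q/F = 258800 / 96485 = 2.682 mol.
4 electrons are transferred per O₂ molecule, so n(O₂) = 2.682 / 4 = 0.6706 mol.
V = nRT/P = (0.6706 × 8.314 × 328) / (109 × 10³ Pa) = 0.0168 m³ = 16.8 L.

16.8 L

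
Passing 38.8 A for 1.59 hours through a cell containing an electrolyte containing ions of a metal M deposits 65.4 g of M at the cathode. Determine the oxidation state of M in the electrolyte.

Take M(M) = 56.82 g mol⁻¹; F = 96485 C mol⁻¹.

Q = I·t = 38.80 A × 5724.0 s = 222100 C, so n(e⁻) = 222100/96485 = 2.302 mol.
n(M) deposited = 65.4 / 56.82 = 1.151 mol.
Electrons per atom = n(e⁻)/n(M) = 2.302 / 1.151 = 2.00 ≈ 2, so the ion is M²⁺.

+2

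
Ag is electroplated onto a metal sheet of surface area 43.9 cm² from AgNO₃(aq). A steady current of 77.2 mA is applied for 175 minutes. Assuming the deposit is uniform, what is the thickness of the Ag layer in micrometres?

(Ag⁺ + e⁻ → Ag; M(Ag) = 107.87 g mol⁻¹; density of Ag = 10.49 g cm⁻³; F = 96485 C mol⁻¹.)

19.7 μm

Q = I·t = 0.07720 × 10500 = 810.6 C; n(e⁻) = 0.008401 mol.
n(Ag) = n(e⁻)/1 = 0.008401 mol, so m = 0.008401 × 107.87 = 0.9062 g.
Volume = m/ρ = 0.9062 / 10.49 = 0.08639 cm³.
Thickness = V/A = 0.08639 / 43.9 = 0.00197 cm = 19.7 μm.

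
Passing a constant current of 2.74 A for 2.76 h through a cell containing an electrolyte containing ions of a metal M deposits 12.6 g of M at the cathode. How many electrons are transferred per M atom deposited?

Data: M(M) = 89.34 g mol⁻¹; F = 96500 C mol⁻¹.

Q = I·t = 2.740 A × 9936.0 s = 27220 C, so n(e⁻) = 27220/96500 = 0.2821 mol.
n(M) deposited = 12.6 / 89.34 = 0.1410 mol.
Electrons per atom = n(e⁻)/n(M) = 0.2821 / 0.1410 = 2.00 ≈ 2, so the ion is M²⁺.

2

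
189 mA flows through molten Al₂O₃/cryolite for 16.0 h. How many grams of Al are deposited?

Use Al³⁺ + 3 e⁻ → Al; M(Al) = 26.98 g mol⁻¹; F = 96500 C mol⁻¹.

1.01 g

Q = I·t = 0.1890 A × 57600 s = 10890 C.
n(e⁻) = Q/F = 10890 / 96500 = 0.1128 mol.
Al³⁺ + 3 e⁻ → Al, so n(Al) = n(e⁻)/3 = 0.03760 mol.
m = n·M = 0.03760 × 26.98 = 1.01 g.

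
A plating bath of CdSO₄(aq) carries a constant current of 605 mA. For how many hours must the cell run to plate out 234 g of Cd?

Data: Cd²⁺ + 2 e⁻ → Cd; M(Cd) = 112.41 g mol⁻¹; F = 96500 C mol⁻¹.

184 h

n(Cd) = m/M = 234 / 112.41 = 2.082 mol.
Each Cd atom requires 2 electrons, so n(e⁻) = 2 × 2.082 = 4.163 mol.
Q = n(e⁻)·F = 4.163 × 96500 = 401800 C.
t = Q/I = 401800 / 0.6050 A = 664100 s = 184 h.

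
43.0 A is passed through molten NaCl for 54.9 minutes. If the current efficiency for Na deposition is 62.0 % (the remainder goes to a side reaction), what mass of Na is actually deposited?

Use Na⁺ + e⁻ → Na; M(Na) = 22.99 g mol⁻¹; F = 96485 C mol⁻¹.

Q = I·t = 43.00 × 3294.0 = 141600 C.
n(e⁻) = 141600/96485 = 1.468 mol; theoretically n(Na) = 1.468/1 = 1.468 mol, m_theo = 33.75 g.
At 62.0 % efficiency, m_actual = 0.620 × 33.75 = 20.9 g.

20.9 g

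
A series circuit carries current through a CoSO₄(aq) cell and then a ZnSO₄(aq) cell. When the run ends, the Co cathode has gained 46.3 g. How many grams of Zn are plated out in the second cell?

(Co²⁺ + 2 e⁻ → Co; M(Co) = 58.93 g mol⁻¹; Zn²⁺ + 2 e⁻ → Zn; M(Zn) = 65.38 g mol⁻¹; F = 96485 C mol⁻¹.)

51.4 g

n(Co) = 46.3 / 58.93 = 0.7857 mol.
Since Co²⁺ + 2 e⁻ → Co, n(e⁻) passed = 2 × 0.7857 = 1.571 mol.
Cells in series carry the same charge, so the same 1.571 mol of electrons passes through cell 2.
Zn²⁺ + 2 e⁻ → Zn, so n(Zn) = 1.571 / 2 = 0.7857 mol.
m(Zn) = 0.7857 × 65.38 = 51.4 g.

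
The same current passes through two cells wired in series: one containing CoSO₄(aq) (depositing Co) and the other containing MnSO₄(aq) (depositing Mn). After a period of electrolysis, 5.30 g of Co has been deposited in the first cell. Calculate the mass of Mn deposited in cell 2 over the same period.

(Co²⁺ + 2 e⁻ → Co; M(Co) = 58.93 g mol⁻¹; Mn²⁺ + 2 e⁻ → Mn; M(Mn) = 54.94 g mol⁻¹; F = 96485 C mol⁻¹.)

4.94 g

n(Co) = 5.30 / 58.93 = 0.08994 mol.
Since Co²⁺ + 2 e⁻ → Co, n(e⁻) passed = 2 × 0.08994 = 0.1799 mol.
Cells in series carry the same charge, so the same 0.1799 mol of electrons passes through cell 2.
Mn²⁺ + 2 e⁻ → Mn, so n(Mn) = 0.1799 / 2 = 0.08994 mol.
m(Mn) = 0.08994 × 54.94 = 4.94 g.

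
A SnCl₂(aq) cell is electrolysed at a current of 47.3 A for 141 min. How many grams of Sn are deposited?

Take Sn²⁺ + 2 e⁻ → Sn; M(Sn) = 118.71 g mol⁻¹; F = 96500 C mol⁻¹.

Q = I·t = 47.30 A × 8460.0 s = 400200 C.
n(e⁻) = Q/F = 400200 / 96500 = 4.147 mol.
Sn²⁺ + 2 e⁻ → Sn, so n(Sn) = n(e⁻)/2 = 2.073 mol.
m = n·M = 2.073 × 118.71 = 246 g.

246 g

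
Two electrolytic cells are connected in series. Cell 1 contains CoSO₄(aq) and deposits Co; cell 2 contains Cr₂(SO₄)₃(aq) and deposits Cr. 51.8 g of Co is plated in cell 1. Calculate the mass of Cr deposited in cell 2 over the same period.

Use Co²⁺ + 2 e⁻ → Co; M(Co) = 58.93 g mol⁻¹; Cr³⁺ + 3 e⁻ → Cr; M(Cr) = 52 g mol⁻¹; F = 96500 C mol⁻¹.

n(Co) = 51.8 / 58.93 = 0.8790 mol.
Since Co²⁺ + 2 e⁻ → Co, n(e⁻) passed = 2 × 0.8790 = 1.758 mol.
Cells in series carry the same charge, so the same 1.758 mol of electrons passes through cell 2.
Cr³⁺ + 3 e⁻ → Cr, so n(Cr) = 1.758 / 3 = 0.5860 mol.
m(Cr) = 0.5860 × 52 = 30.5 g.

30.5 g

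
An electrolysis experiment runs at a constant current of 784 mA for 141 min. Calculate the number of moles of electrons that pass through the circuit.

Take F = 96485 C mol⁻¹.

0.0687 mol

Q = I·t = 0.7840 A × 8460.0 s = 6633 C.
n(e⁻) = Q/F = 6633 / 96485 = 0.0687 mol.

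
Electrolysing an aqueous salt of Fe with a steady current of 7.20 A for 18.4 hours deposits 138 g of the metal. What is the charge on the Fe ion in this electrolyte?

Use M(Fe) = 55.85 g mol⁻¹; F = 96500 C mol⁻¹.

Q = I·t = 7.200 A × 66240 s = 476900 C, so n(e⁻) = 476900/96500 = 4.942 mol.
n(Fe) deposited = 138 / 55.85 = 2.471 mol.
Electrons per atom = n(e⁻)/n(Fe) = 4.942 / 2.471 = 2.00 ≈ 2, so the ion is Fe²⁺.

+2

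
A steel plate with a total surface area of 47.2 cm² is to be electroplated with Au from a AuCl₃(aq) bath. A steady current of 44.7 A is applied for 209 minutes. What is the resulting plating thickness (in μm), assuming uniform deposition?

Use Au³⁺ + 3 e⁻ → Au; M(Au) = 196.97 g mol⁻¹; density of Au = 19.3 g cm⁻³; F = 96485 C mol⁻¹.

4190 μm

Q = I·t = 44.70 × 12540 = 560500 C; n(e⁻) = 5.810 mol.
n(Au) = n(e⁻)/3 = 1.937 mol, so m = 1.937 × 196.97 = 381.4 g.
Volume = m/ρ = 381.4 / 19.3 = 19.76 cm³.
Thickness = V/A = 19.76 / 47.2 = 0.419 cm = 4190 μm.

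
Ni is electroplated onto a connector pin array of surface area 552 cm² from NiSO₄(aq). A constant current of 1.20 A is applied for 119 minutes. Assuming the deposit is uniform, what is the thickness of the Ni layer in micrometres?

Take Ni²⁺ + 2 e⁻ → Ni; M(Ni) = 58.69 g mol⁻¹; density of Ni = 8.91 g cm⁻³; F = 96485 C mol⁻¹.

Q = I·t = 1.200 × 7140.0 = 8568 C; n(e⁻) = 0.08880 mol.
n(Ni) = n(e⁻)/2 = 0.04440 mol, so m = 0.04440 × 58.69 = 2.606 g.
Volume = m/ρ = 2.606 / 8.91 = 0.2925 cm³.
Thickness = V/A = 0.2925 / 552 = 5.30 × 10⁻⁴ cm = 5.30 μm.

5.30 μm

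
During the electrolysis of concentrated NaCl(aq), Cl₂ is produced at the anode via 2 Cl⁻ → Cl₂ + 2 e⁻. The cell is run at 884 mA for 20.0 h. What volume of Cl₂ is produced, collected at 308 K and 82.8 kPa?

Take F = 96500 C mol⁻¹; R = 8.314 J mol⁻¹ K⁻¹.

10.2 L

Q = I·t = 0.8840 A × 72000 s = 63650 C.
n(e⁻) = Q/F = 63650 / 96500 = 0.6596 mol.
2 electrons are transferred per Cl₂ molecule, so n(Cl₂) = 0.6596 / 2 = 0.3298 mol.
V = nRT/P = (0.3298 × 8.314 × 308) / (82.8 × 10³ Pa) = 0.0102 m³ = 10.2 L.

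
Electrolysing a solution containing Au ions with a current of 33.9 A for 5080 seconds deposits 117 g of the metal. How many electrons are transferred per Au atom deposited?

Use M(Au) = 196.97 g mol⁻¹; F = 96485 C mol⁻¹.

Q = I·t = 33.90 A × 5080.0 s = 172200 C, so n(e⁻) = 172200/96485 = 1.785 mol.
n(Au) deposited = 117 / 196.97 = 0.5940 mol.
Electrons per atom = n(e⁻)/n(Au) = 1.785 / 0.5940 = 3.00 ≈ 3, so the ion is Au³⁺.

3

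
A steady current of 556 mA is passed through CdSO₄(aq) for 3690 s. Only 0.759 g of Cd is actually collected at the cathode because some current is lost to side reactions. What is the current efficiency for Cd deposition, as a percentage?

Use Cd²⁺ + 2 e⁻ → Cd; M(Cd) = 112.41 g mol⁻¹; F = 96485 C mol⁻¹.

Q = I·t = 0.5560 × 3690.0 = 2052 C; n(e⁻) = 2052/96485 = 0.02126 mol.
Theoretical n(Cd) = n(e⁻)/2 = 0.01063 mol, i.e. m_theo = 0.01063 × 112.41 = 1.195 g.
Efficiency = m_actual / m_theo = 0.759 / 1.195 = 63.5 %.

63.5 %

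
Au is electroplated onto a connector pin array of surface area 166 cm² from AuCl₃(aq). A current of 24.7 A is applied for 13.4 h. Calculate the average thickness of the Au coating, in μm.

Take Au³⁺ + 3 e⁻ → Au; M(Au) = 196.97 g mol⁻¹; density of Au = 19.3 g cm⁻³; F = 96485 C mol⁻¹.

Q = I·t = 24.70 × 48240 = 1192000 C; n(e⁻) = 12.35 mol.
n(Au) = n(e⁻)/3 = 4.116 mol, so m = 4.116 × 196.97 = 810.8 g.
Volume = m/ρ = 810.8 / 19.3 = 42.01 cm³.
Thickness = V/A = 42.01 / 166 = 0.253 cm = 2530 μm.

2530 μm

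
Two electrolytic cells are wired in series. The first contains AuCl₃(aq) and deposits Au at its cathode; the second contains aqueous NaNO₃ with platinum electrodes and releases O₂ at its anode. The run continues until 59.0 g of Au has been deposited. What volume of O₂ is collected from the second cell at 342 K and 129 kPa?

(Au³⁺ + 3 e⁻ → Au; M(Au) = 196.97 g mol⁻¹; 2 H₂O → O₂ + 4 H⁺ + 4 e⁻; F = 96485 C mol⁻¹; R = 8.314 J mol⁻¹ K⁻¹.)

4.95 L

n(Au) = 59.0 / 196.97 = 0.2995 mol, so n(e⁻) = 3 × 0.2995 = 0.8986 mol.
The cells are in series, so the same 0.8986 mol of electrons passes through the second cell.
2 H₂O → O₂ + 4 H⁺ + 4 e⁻ — 4 mol e⁻ per mol O₂, so n(O₂) = 0.8986/4 = 0.2247 mol.
V = nRT/P = (0.2247 × 8.314 × 342) / (129 × 10³) = 0.00495 m³ = 4.95 L.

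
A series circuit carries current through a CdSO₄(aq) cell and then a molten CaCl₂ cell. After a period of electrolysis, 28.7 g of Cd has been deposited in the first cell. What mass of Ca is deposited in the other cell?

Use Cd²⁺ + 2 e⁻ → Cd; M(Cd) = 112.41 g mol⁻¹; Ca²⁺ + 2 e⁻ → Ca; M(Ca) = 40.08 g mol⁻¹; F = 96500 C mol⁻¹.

n(Cd) = 28.7 / 112.41 = 0.2553 mol.
Since Cd²⁺ + 2 e⁻ → Cd, n(e⁻) passed = 2 × 0.2553 = 0.5106 mol.
Cells in series carry the same charge, so the same 0.5106 mol of electrons passes through cell 2.
Ca²⁺ + 2 e⁻ → Ca, so n(Ca) = 0.5106 / 2 = 0.2553 mol.
m(Ca) = 0.2553 × 40.08 = 10.2 g.

10.2 g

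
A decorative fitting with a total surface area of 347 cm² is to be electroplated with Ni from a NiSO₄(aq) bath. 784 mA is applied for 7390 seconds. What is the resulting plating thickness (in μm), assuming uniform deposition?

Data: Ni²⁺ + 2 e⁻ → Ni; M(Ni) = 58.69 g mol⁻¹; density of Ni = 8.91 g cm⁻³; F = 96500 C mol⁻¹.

5.70 μm

Q = I·t = 0.7840 × 7390.0 = 5794 C; n(e⁻) = 0.06004 mol.
n(Ni) = n(e⁻)/2 = 0.03002 mol, so m = 0.03002 × 58.69 = 1.762 g.
Volume = m/ρ = 1.762 / 8.91 = 0.1977 cm³.
Thickness = V/A = 0.1977 / 347 = 5.70 × 10⁻⁴ cm = 5.70 μm.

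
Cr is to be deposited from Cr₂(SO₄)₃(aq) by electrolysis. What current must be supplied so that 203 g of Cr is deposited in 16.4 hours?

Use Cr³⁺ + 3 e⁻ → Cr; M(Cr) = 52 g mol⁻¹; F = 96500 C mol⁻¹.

n(Cr) = 203 / 52 = 3.904 mol.
n(e⁻) = 3 × 3.904 = 11.71 mol.
Q = n(e⁻)·F = 11.71 × 96500 = 1130000 C.
I = Q/t = 1130000 / 59040 s = 19.1 A.

19.1 A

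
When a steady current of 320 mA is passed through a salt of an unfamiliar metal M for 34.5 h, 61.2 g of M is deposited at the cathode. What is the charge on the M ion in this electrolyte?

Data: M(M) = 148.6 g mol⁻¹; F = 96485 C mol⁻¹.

+1

Q = I·t = 0.3200 A × 124200 s = 39740 C, so n(e⁻) = 39740/96485 = 0.4119 mol.
n(M) deposited = 61.2 / 148.6 = 0.4118 mol.
Electrons per atom = n(e⁻)/n(M) = 0.4119 / 0.4118 = 1.00 ≈ 1, so the ion is M⁺.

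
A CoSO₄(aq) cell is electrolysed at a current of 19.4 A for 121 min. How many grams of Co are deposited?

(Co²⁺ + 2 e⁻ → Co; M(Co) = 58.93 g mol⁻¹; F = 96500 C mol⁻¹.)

43.0 g

Q = I·t = 19.40 A × 7260.0 s = 140800 C.
n(e⁻) = Q/F = 140800 / 96500 = 1.460 mol.
Co²⁺ + 2 e⁻ → Co, so n(Co) = n(e⁻)/2 = 0.7298 mol.
m = n·M = 0.7298 × 58.93 = 43.0 g.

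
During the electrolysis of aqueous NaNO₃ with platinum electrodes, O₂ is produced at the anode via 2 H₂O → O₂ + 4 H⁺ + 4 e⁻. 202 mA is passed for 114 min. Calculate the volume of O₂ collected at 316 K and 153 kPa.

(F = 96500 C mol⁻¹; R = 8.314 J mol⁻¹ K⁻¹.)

Q = I·t = 0.2020 A × 6840.0 s = 1382 C.
n(e⁻) = Q/F = 1382 / 96500 = 0.01432 mol.
4 electrons are transferred per O₂ molecule, so n(O₂) = 0.01432 / 4 = 0.003579 mol.
V = nRT/P = (0.003579 × 8.314 × 316) / (153 × 10³ Pa) = 6.15 × 10⁻⁵ m³ = 0.0615 L.

0.0615 L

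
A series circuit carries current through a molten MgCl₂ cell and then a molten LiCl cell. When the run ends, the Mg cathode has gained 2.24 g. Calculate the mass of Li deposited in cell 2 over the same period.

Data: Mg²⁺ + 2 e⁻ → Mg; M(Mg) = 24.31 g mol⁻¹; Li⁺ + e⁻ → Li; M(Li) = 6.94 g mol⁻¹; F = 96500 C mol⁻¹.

1.28 g

n(Mg) = 2.24 / 24.31 = 0.09214 mol.
Since Mg²⁺ + 2 e⁻ → Mg, n(e⁻) passed = 2 × 0.09214 = 0.1843 mol.
Cells in series carry the same charge, so the same 0.1843 mol of electrons passes through cell 2.
Li⁺ + e⁻ → Li, so n(Li) = 0.1843 / 1 = 0.1843 mol.
m(Li) = 0.1843 × 6.94 = 1.28 g.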